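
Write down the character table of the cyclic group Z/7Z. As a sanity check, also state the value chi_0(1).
Character table of Z/7Z (irreps indexed chi_0,...,chi_6 with chi_k(m) = zeta_7^(k*m), zeta_7 = exp(2*pi*i/7)):
  irrep \ class  {0} (size 1)  {1} (size 1)    {2} (size 1)    {3} (size 1)    {4} (size 1)    {5} (size 1)    {6} (size 1)  
  chi_0          1             1               1               1               1               1               1             
  chi_1          1             exp(2*I*pi/7)   exp(4*I*pi/7)   exp(6*I*pi/7)   exp(-6*I*pi/7)  exp(-4*I*pi/7)  exp(-2*I*pi/7)
  chi_2          1             exp(4*I*pi/7)   exp(-6*I*pi/7)  exp(-2*I*pi/7)  exp(2*I*pi/7)   exp(6*I*pi/7)   exp(-4*I*pi/7)
  chi_3          1             exp(6*I*pi/7)   exp(-2*I*pi/7)  exp(4*I*pi/7)   exp(-4*I*pi/7)  exp(2*I*pi/7)   exp(-6*I*pi/7)
  chi_4          1             exp(-6*I*pi/7)  exp(2*I*pi/7)   exp(-4*I*pi/7)  exp(4*I*pi/7)   exp(-2*I*pi/7)  exp(6*I*pi/7) 
  chi_5          1             exp(-4*I*pi/7)  exp(6*I*pi/7)   exp(2*I*pi/7)   exp(-2*I*pi/7)  exp(-6*I*pi/7)  exp(4*I*pi/7) 
  chi_6          1             exp(-2*I*pi/7)  exp(-4*I*pi/7)  exp(-6*I*pi/7)  exp(6*I*pi/7)   exp(4*I*pi/7)   exp(2*I*pi/7) 

Spot check: chi_0(1) = zeta_7^(0*1) = zeta_7^0 = 1.

Reasoning: Z/7Z is abelian, so all 7 irreducible complex representations are 1-dimensional. They are given by chi_k(m) = zeta_7^(k*m) for k = 0,...,6. Row orthogonality: sum_m chi_k(m) conj(chi_l(m)) = 7 * [k = l].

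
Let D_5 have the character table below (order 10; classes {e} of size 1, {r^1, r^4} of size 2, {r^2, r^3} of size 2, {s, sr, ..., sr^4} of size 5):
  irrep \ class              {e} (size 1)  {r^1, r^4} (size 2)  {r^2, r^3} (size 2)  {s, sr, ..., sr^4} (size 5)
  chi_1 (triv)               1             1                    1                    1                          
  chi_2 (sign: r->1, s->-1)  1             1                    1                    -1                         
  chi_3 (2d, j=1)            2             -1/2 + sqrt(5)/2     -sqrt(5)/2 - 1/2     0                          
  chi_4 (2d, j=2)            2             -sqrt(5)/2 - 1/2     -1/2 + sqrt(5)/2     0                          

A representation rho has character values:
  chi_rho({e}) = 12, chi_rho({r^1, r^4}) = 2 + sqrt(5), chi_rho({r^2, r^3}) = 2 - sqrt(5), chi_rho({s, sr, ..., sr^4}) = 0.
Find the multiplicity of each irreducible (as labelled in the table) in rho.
Multiplicities: chi_1: 2, chi_2: 2, chi_3: 3, chi_4: 1.

Solution. Use <chi_rho, chi> = (1/|G|) sum_C |C| * chi_rho(C) * conj(chi(C)) with |G| = 10 for each irreducible chi in the table:
  <chi_rho, chi_1> = (1/10)[1*(12)*conj(1) + 2*(2 + sqrt(5))*conj(1) + 2*(2 - sqrt(5))*conj(1) + 5*(0)*conj(1)]
      = (1/10)[(12) + (4 + 2*sqrt(5)) + (4 - 2*sqrt(5)) + (0)] = 20/10 = 2
  <chi_rho, chi_2> = (1/10)[1*(12)*conj(1) + 2*(2 + sqrt(5))*conj(1) + 2*(2 - sqrt(5))*conj(1) + 5*(0)*conj(-1)]
      = (1/10)[(12) + (4 + 2*sqrt(5)) + (4 - 2*sqrt(5)) + (0)] = 20/10 = 2
  <chi_rho, chi_3> = (1/10)[1*(12)*conj(2) + 2*(2 + sqrt(5))*conj(-1/2 + sqrt(5)/2) + 2*(2 - sqrt(5))*conj(-sqrt(5)/2 - 1/2) + 5*(0)*conj(0)]
      = (1/10)[(24) + (sqrt(5) + 3) + (3 - sqrt(5)) + (0)] = 30/10 = 3
  <chi_rho, chi_4> = (1/10)[1*(12)*conj(2) + 2*(2 + sqrt(5))*conj(-sqrt(5)/2 - 1/2) + 2*(2 - sqrt(5))*conj(-1/2 + sqrt(5)/2) + 5*(0)*conj(0)]
      = (1/10)[(24) + (-7 - 3*sqrt(5)) + (-7 + 3*sqrt(5)) + (0)] = 10/10 = 1
Dimension check: dim(rho) = sum (mult * dim) = 2*1 + 2*1 + 3*2 + 1*2 = 12 = chi_rho(e) = 12.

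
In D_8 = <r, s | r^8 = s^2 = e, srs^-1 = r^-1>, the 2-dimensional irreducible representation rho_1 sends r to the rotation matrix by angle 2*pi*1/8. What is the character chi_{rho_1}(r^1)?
chi_{rho_1}(r^1) = 2*cos(2*pi*1*1/8) = sqrt(2)

Details: rho_1(r^1) is rotation by angle 2*pi*1*1/8, whose trace is 2*cos(2*pi*1*1/8) = sqrt(2).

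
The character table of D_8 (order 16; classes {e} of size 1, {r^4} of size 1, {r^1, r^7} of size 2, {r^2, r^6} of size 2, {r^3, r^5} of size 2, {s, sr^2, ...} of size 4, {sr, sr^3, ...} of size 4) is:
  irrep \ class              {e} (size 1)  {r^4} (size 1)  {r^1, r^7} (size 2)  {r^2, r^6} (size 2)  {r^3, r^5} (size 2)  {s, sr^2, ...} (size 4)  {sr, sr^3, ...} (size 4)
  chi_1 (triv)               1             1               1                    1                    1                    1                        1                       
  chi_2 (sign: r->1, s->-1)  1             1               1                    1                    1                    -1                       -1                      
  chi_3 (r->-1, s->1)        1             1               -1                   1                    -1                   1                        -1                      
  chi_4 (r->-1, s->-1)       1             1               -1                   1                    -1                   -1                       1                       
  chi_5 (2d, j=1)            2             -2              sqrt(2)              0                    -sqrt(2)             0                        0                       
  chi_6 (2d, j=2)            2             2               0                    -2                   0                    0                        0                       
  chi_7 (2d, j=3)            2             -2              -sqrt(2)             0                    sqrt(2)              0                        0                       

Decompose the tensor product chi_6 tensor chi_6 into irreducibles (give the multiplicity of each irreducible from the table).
chi_6 tensor chi_6 = chi_1 + chi_2 + chi_3 + chi_4 (all other irreducibles have multiplicity 0).

Justification: The character of a tensor product is the pointwise product (chi_6 * chi_6)(C) = chi_6(C) * chi_6(C):
  {e}: (2)*(2), {r^4}: (2)*(2), {r^1, r^7}: (0)*(0), {r^2, r^6}: (-2)*(-2), {r^3, r^5}: (0)*(0), {s, sr^2, ...}: (0)*(0), {sr, sr^3, ...}: (0)*(0)
so (chi_6 * chi_6) takes values
  {e} -> 4, {r^4} -> 4, {r^1, r^7} -> 0, {r^2, r^6} -> 4, {r^3, r^5} -> 0, {s, sr^2, ...} -> 0, {sr, sr^3, ...} -> 0.
Now take the inner product of this character with each irreducible chi from the table, <chi_6*chi_6, chi> = (1/16) sum_C |C| (chi_6*chi_6)(C) conj(chi(C)):
  <chi_6*chi_6, chi_1> = (1/16)[1*(4)*conj(1) + 1*(4)*conj(1) + 2*(0)*conj(1) + 2*(4)*conj(1) + 2*(0)*conj(1) + 4*(0)*conj(1) + 4*(0)*conj(1)]
      = (1/16)[(4) + (4) + (0) + (8) + (0) + (0) + (0)] = 16/16 = 1
  <chi_6*chi_6, chi_2> = (1/16)[1*(4)*conj(1) + 1*(4)*conj(1) + 2*(0)*conj(1) + 2*(4)*conj(1) + 2*(0)*conj(1) + 4*(0)*conj(-1) + 4*(0)*conj(-1)]
      = (1/16)[(4) + (4) + (0) + (8) + (0) + (0) + (0)] = 16/16 = 1
  <chi_6*chi_6, chi_3> = (1/16)[1*(4)*conj(1) + 1*(4)*conj(1) + 2*(0)*conj(-1) + 2*(4)*conj(1) + 2*(0)*conj(-1) + 4*(0)*conj(1) + 4*(0)*conj(-1)]
      = (1/16)[(4) + (4) + (0) + (8) + (0) + (0) + (0)] = 16/16 = 1
  <chi_6*chi_6, chi_4> = (1/16)[1*(4)*conj(1) + 1*(4)*conj(1) + 2*(0)*conj(-1) + 2*(4)*conj(1) + 2*(0)*conj(-1) + 4*(0)*conj(-1) + 4*(0)*conj(1)]
      = (1/16)[(4) + (4) + (0) + (8) + (0) + (0) + (0)] = 16/16 = 1
  <chi_6*chi_6, chi_5> = (1/16)[1*(4)*conj(2) + 1*(4)*conj(-2) + 2*(0)*conj(sqrt(2)) + 2*(4)*conj(0) + 2*(0)*conj(-sqrt(2)) + 4*(0)*conj(0) + 4*(0)*conj(0)]
      = (1/16)[(8) + (-8) + (0) + (0) + (0) + (0) + (0)] = 0/16 = 0
  <chi_6*chi_6, chi_6> = (1/16)[1*(4)*conj(2) + 1*(4)*conj(2) + 2*(0)*conj(0) + 2*(4)*conj(-2) + 2*(0)*conj(0) + 4*(0)*conj(0) + 4*(0)*conj(0)]
      = (1/16)[(8) + (8) + (0) + (-16) + (0) + (0) + (0)] = 0/16 = 0
  <chi_6*chi_6, chi_7> = (1/16)[1*(4)*conj(2) + 1*(4)*conj(-2) + 2*(0)*conj(-sqrt(2)) + 2*(4)*conj(0) + 2*(0)*conj(sqrt(2)) + 4*(0)*conj(0) + 4*(0)*conj(0)]
      = (1/16)[(8) + (-8) + (0) + (0) + (0) + (0) + (0)] = 0/16 = 0
Hence the multiplicities are chi_1: 1, chi_2: 1, chi_3: 1, chi_4: 1. Dimension check: dim(chi_6)*dim(chi_6) = 2*2 = 4 and sum (mult * dim) = 1*1 + 1*1 + 1*1 + 1*1 = 4.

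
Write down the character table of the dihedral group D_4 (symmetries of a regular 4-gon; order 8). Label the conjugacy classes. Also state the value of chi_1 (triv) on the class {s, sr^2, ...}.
Conjugacy classes: {e} of size 1, {r^2} of size 1, {r^1, r^3} of size 2, {s, sr^2, ...} of size 2, {sr, sr^3, ...} of size 2.
Character table:
  irrep \ class              {e} (size 1)  {r^2} (size 1)  {r^1, r^3} (size 2)  {s, sr^2, ...} (size 2)  {sr, sr^3, ...} (size 2)
  chi_1 (triv)               1             1               1                    1                        1                       
  chi_2 (sign: r->1, s->-1)  1             1               1                    -1                       -1                      
  chi_3 (r->-1, s->1)        1             1               -1                   1                        -1                      
  chi_4 (r->-1, s->-1)       1             1               -1                   -1                       1                       
  chi_5 (2d, j=1)            2             -2              0                    0                        0                       

Spot check: chi_1 (triv) on {s, sr^2, ...} = 1.

Solution. D_4 has order 2*4 = 8 with 5 conjugacy classes, hence 5 irreducibles. Sum of squared dims 1 + 1 + 1 + 1 + 4 = 8 = |G|. Linear characters come from the abelianisation; the 2-dimensional irreps have character r^k -> 2*cos(2*pi*j*k/4), reflections -> 0.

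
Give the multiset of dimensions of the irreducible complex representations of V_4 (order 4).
Dimensions: 1, 1, 1, 1

Reasoning: There are 4 irreducibles (= number of conjugacy classes). Their dimensions d_i satisfy sum d_i^2 = |G| = 4: 1 + 1 + 1 + 1 = 4.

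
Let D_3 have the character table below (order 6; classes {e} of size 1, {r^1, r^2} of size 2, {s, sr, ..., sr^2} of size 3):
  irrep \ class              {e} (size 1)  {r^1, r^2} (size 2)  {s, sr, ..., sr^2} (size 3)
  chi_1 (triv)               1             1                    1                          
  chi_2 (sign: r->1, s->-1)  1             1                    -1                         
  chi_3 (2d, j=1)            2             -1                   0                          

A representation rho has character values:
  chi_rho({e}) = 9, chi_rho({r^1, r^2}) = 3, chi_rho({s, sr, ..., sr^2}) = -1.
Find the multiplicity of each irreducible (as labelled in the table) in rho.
Multiplicities: chi_1: 2, chi_2: 3, chi_3: 2.

Use <chi_rho, chi> = (1/|G|) sum_C |C| * chi_rho(C) * conj(chi(C)) with |G| = 6 for each irreducible chi in the table:
  <chi_rho, chi_1> = (1/6)[1*(9)*conj(1) + 2*(3)*conj(1) + 3*(-1)*conj(1)]
      = (1/6)[(9) + (6) + (-3)] = 12/6 = 2
  <chi_rho, chi_2> = (1/6)[1*(9)*conj(1) + 2*(3)*conj(1) + 3*(-1)*conj(-1)]
      = (1/6)[(9) + (6) + (3)] = 18/6 = 3
  <chi_rho, chi_3> = (1/6)[1*(9)*conj(2) + 2*(3)*conj(-1) + 3*(-1)*conj(0)]
      = (1/6)[(18) + (-6) + (0)] = 12/6 = 2
Dimension check: dim(rho) = sum (mult * dim) = 2*1 + 3*1 + 2*2 = 9 = chi_rho(e) = 9.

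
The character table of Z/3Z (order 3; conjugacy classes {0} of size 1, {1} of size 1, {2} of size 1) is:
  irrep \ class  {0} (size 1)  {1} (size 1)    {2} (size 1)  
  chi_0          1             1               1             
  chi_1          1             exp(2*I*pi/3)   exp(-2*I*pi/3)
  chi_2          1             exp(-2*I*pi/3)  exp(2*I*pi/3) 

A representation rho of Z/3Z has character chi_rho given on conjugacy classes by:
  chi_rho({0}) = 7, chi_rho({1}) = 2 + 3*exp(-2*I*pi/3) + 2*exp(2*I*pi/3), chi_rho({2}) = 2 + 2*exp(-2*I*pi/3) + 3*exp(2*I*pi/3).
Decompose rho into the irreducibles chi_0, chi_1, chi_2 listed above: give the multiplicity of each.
Multiplicities: chi_0: 2, chi_1: 2, chi_2: 3.

Details: Use <chi_rho, chi> = (1/|G|) sum_C |C| * chi_rho(C) * conj(chi(C)) with |G| = 3 for each irreducible chi in the table:
  <chi_rho, chi_0> = (1/3)[1*(7)*conj(1) + 1*(2 + 3*exp(-2*I*pi/3) + 2*exp(2*I*pi/3))*conj(1) + 1*(2 + 2*exp(-2*I*pi/3) + 3*exp(2*I*pi/3))*conj(1)]
      = (1/3)[(7) + (2 + 3*exp(-2*I*pi/3) + 2*exp(2*I*pi/3)) + (2 + 2*exp(-2*I*pi/3) + 3*exp(2*I*pi/3))] = 6/3 = 2
  <chi_rho, chi_1> = (1/3)[1*(7)*conj(1) + 1*(2 + 3*exp(-2*I*pi/3) + 2*exp(2*I*pi/3))*conj(exp(2*I*pi/3)) + 1*(2 + 2*exp(-2*I*pi/3) + 3*exp(2*I*pi/3))*conj(exp(-2*I*pi/3))]
      = (1/3)[(7) + (2 + 2*exp(-2*I*pi/3) + 3*exp(2*I*pi/3)) + (2 + 3*exp(-2*I*pi/3) + 2*exp(2*I*pi/3))] = 6/3 = 2
  <chi_rho, chi_2> = (1/3)[1*(7)*conj(1) + 1*(2 + 3*exp(-2*I*pi/3) + 2*exp(2*I*pi/3))*conj(exp(-2*I*pi/3)) + 1*(2 + 2*exp(-2*I*pi/3) + 3*exp(2*I*pi/3))*conj(exp(2*I*pi/3))]
      = (1/3)[(7) + (1) + (1)] = 9/3 = 3
(Exp terms are combined using exp(i*s)*conj(exp(i*t)) = exp(i*(s-t)), and sums of them are collapsed using the identity that for every m > 1 the m distinct m-th roots of unity sum to 0, e.g. 1 + exp(2*I*pi/3) + exp(-2*I*pi/3) = 0.)
Dimension check: dim(rho) = sum (mult * dim) = 2*1 + 2*1 + 3*1 = 7 = chi_rho(e) = 7.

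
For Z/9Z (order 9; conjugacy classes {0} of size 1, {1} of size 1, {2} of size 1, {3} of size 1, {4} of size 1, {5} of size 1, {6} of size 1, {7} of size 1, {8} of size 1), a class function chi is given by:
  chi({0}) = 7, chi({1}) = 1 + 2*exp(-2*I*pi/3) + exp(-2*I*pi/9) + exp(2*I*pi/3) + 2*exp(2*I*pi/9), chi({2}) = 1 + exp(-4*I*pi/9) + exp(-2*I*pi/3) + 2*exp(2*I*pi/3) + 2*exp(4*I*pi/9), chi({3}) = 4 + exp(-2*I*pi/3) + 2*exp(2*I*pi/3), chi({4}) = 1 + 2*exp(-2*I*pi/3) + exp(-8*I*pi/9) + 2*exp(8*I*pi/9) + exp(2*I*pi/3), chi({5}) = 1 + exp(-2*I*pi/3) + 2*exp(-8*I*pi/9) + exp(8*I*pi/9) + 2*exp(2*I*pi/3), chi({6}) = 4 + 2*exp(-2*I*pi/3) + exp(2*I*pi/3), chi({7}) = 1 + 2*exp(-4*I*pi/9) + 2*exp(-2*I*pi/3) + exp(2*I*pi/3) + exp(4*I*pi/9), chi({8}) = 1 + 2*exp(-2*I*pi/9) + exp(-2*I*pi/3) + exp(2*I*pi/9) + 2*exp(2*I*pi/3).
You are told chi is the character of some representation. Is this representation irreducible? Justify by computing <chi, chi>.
Not irreducible (reducible): <chi, chi> = 11 > 1.

Working: <chi, chi> = (1/|G|) sum_C |C| * |chi(C)|^2 = (1/9)[1*|7|^2 + 1*|1 + 2*exp(-2*I*pi/3) + exp(-2*I*pi/9) + exp(2*I*pi/3) + 2*exp(2*I*pi/9)|^2 + 1*|1 + exp(-4*I*pi/9) + exp(-2*I*pi/3) + 2*exp(2*I*pi/3) + 2*exp(4*I*pi/9)|^2 + 1*|4 + exp(-2*I*pi/3) + 2*exp(2*I*pi/3)|^2 + 1*|1 + 2*exp(-2*I*pi/3) + exp(-8*I*pi/9) + 2*exp(8*I*pi/9) + exp(2*I*pi/3)|^2 + 1*|1 + exp(-2*I*pi/3) + 2*exp(-8*I*pi/9) + exp(8*I*pi/9) + 2*exp(2*I*pi/3)|^2 + 1*|4 + 2*exp(-2*I*pi/3) + exp(2*I*pi/3)|^2 + 1*|1 + 2*exp(-4*I*pi/9) + 2*exp(-2*I*pi/3) + exp(2*I*pi/3) + exp(4*I*pi/9)|^2 + 1*|1 + 2*exp(-2*I*pi/9) + exp(-2*I*pi/3) + exp(2*I*pi/9) + 2*exp(2*I*pi/3)|^2]
  = (1/9)[(49) + (11 + 6*exp(-4*I*pi/9) + 5*exp(-2*I*pi/3) + 3*exp(-2*I*pi/9) + 5*exp(-8*I*pi/9) + 5*exp(8*I*pi/9) + 3*exp(2*I*pi/9) + 5*exp(2*I*pi/3) + 6*exp(4*I*pi/9)) + (11 + 5*exp(-2*I*pi/3) + 5*exp(-2*I*pi/9) + 3*exp(-4*I*pi/9) + 6*exp(-8*I*pi/9) + 6*exp(8*I*pi/9) + 3*exp(4*I*pi/9) + 5*exp(2*I*pi/9) + 5*exp(2*I*pi/3)) + (7) + (11 + 5*exp(-4*I*pi/9) + 5*exp(-2*I*pi/3) + 6*exp(-2*I*pi/9) + 3*exp(-8*I*pi/9) + 3*exp(8*I*pi/9) + 6*exp(2*I*pi/9) + 5*exp(2*I*pi/3) + 5*exp(4*I*pi/9)) + (11 + 5*exp(-4*I*pi/9) + 5*exp(-2*I*pi/3) + 6*exp(-2*I*pi/9) + 3*exp(-8*I*pi/9) + 3*exp(8*I*pi/9) + 6*exp(2*I*pi/9) + 5*exp(2*I*pi/3) + 5*exp(4*I*pi/9)) + (7) + (11 + 5*exp(-2*I*pi/3) + 5*exp(-2*I*pi/9) + 3*exp(-4*I*pi/9) + 6*exp(-8*I*pi/9) + 6*exp(8*I*pi/9) + 3*exp(4*I*pi/9) + 5*exp(2*I*pi/9) + 5*exp(2*I*pi/3)) + (11 + 6*exp(-4*I*pi/9) + 5*exp(-2*I*pi/3) + 3*exp(-2*I*pi/9) + 5*exp(-8*I*pi/9) + 5*exp(8*I*pi/9) + 3*exp(2*I*pi/9) + 5*exp(2*I*pi/3) + 6*exp(4*I*pi/9))] = 99/9 = 11.
(Exp terms are combined using exp(i*s)*conj(exp(i*t)) = exp(i*(s-t)), and sums of them are collapsed using the identity that for every m > 1 the m distinct m-th roots of unity sum to 0, e.g. 1 + exp(2*I*pi/3) + exp(-2*I*pi/3) = 0.)
A character is irreducible iff <chi, chi> = 1, so this representation is reducible.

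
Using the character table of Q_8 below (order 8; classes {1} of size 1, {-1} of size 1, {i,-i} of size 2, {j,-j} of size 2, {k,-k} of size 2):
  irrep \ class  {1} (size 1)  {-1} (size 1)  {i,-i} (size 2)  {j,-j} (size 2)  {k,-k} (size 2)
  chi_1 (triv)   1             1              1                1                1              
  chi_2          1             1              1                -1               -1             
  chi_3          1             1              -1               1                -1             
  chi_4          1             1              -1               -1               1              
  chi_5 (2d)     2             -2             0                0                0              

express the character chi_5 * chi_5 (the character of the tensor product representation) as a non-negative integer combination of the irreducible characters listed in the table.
chi_5 tensor chi_5 = chi_1 + chi_2 + chi_3 + chi_4 (all other irreducibles have multiplicity 0).

Argument: The character of a tensor product is the pointwise product (chi_5 * chi_5)(C) = chi_5(C) * chi_5(C):
  {1}: (2)*(2), {-1}: (-2)*(-2), {i,-i}: (0)*(0), {j,-j}: (0)*(0), {k,-k}: (0)*(0)
so (chi_5 * chi_5) takes values
  {1} -> 4, {-1} -> 4, {i,-i} -> 0, {j,-j} -> 0, {k,-k} -> 0.
Now take the inner product of this character with each irreducible chi from the table, <chi_5*chi_5, chi> = (1/8) sum_C |C| (chi_5*chi_5)(C) conj(chi(C)):
  <chi_5*chi_5, chi_1> = (1/8)[1*(4)*conj(1) + 1*(4)*conj(1) + 2*(0)*conj(1) + 2*(0)*conj(1) + 2*(0)*conj(1)]
      = (1/8)[(4) + (4) + (0) + (0) + (0)] = 8/8 = 1
  <chi_5*chi_5, chi_2> = (1/8)[1*(4)*conj(1) + 1*(4)*conj(1) + 2*(0)*conj(1) + 2*(0)*conj(-1) + 2*(0)*conj(-1)]
      = (1/8)[(4) + (4) + (0) + (0) + (0)] = 8/8 = 1
  <chi_5*chi_5, chi_3> = (1/8)[1*(4)*conj(1) + 1*(4)*conj(1) + 2*(0)*conj(-1) + 2*(0)*conj(1) + 2*(0)*conj(-1)]
      = (1/8)[(4) + (4) + (0) + (0) + (0)] = 8/8 = 1
  <chi_5*chi_5, chi_4> = (1/8)[1*(4)*conj(1) + 1*(4)*conj(1) + 2*(0)*conj(-1) + 2*(0)*conj(-1) + 2*(0)*conj(1)]
      = (1/8)[(4) + (4) + (0) + (0) + (0)] = 8/8 = 1
  <chi_5*chi_5, chi_5> = (1/8)[1*(4)*conj(2) + 1*(4)*conj(-2) + 2*(0)*conj(0) + 2*(0)*conj(0) + 2*(0)*conj(0)]
      = (1/8)[(8) + (-8) + (0) + (0) + (0)] = 0/8 = 0
Hence the multiplicities are chi_1: 1, chi_2: 1, chi_3: 1, chi_4: 1. Dimension check: dim(chi_5)*dim(chi_5) = 2*2 = 4 and sum (mult * dim) = 1*1 + 1*1 + 1*1 + 1*1 = 4.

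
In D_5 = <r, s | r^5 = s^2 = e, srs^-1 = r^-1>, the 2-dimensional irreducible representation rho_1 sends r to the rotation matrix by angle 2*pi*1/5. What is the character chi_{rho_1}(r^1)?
chi_{rho_1}(r^1) = 2*cos(2*pi*1*1/5) = -1/2 + sqrt(5)/2

Why: rho_1(r^1) is rotation by angle 2*pi*1*1/5, whose trace is 2*cos(2*pi*1*1/5) = -1/2 + sqrt(5)/2.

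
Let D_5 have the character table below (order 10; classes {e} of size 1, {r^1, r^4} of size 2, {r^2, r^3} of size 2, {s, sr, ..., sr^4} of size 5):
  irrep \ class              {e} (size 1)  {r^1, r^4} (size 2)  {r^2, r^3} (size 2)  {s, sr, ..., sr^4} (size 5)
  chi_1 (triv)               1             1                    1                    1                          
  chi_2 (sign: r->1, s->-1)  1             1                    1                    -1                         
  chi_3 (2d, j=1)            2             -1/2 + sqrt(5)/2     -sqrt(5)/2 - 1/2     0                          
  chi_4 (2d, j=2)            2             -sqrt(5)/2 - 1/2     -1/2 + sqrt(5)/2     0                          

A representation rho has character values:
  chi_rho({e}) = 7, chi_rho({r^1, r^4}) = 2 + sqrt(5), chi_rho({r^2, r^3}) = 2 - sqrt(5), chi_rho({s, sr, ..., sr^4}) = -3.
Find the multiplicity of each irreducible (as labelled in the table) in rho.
Multiplicities: chi_1: 0, chi_2: 3, chi_3: 2, chi_4: 0.

Reasoning: Use <chi_rho, chi> = (1/|G|) sum_C |C| * chi_rho(C) * conj(chi(C)) with |G| = 10 for each irreducible chi in the table:
  <chi_rho, chi_1> = (1/10)[1*(7)*conj(1) + 2*(2 + sqrt(5))*conj(1) + 2*(2 - sqrt(5))*conj(1) + 5*(-3)*conj(1)]
      = (1/10)[(7) + (4 + 2*sqrt(5)) + (4 - 2*sqrt(5)) + (-15)] = 0/10 = 0
  <chi_rho, chi_2> = (1/10)[1*(7)*conj(1) + 2*(2 + sqrt(5))*conj(1) + 2*(2 - sqrt(5))*conj(1) + 5*(-3)*conj(-1)]
      = (1/10)[(7) + (4 + 2*sqrt(5)) + (4 - 2*sqrt(5)) + (15)] = 30/10 = 3
  <chi_rho, chi_3> = (1/10)[1*(7)*conj(2) + 2*(2 + sqrt(5))*conj(-1/2 + sqrt(5)/2) + 2*(2 - sqrt(5))*conj(-sqrt(5)/2 - 1/2) + 5*(-3)*conj(0)]
      = (1/10)[(14) + (sqrt(5) + 3) + (3 - sqrt(5)) + (0)] = 20/10 = 2
  <chi_rho, chi_4> = (1/10)[1*(7)*conj(2) + 2*(2 + sqrt(5))*conj(-sqrt(5)/2 - 1/2) + 2*(2 - sqrt(5))*conj(-1/2 + sqrt(5)/2) + 5*(-3)*conj(0)]
      = (1/10)[(14) + (-7 - 3*sqrt(5)) + (-7 + 3*sqrt(5)) + (0)] = 0/10 = 0
Dimension check: dim(rho) = sum (mult * dim) = 0*1 + 3*1 + 2*2 + 0*2 = 7 = chi_rho(e) = 7.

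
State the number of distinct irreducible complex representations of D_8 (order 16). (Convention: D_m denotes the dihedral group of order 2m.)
7

Explanation: The number of irreducible complex representations of a finite group equals its number of conjugacy classes. D_8 has 7 conjugacy classes (n/2 + 3 for n even), so D_8 (order 16) has exactly 7 irreducible complex representations.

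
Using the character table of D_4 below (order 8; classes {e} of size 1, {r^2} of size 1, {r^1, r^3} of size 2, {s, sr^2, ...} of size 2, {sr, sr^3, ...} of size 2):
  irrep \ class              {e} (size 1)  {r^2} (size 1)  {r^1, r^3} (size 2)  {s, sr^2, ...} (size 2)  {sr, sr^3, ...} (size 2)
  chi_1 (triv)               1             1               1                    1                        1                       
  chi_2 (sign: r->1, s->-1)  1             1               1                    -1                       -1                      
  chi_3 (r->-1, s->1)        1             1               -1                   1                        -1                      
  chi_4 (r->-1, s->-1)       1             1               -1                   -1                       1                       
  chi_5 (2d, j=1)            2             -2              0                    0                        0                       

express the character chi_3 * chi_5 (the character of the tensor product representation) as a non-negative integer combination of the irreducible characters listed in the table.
chi_3 tensor chi_5 = chi_5 (all other irreducibles have multiplicity 0).

Derivation: The character of a tensor product is the pointwise product (chi_3 * chi_5)(C) = chi_3(C) * chi_5(C):
  {e}: (1)*(2), {r^2}: (1)*(-2), {r^1, r^3}: (-1)*(0), {s, sr^2, ...}: (1)*(0), {sr, sr^3, ...}: (-1)*(0)
so (chi_3 * chi_5) takes values
  {e} -> 2, {r^2} -> -2, {r^1, r^3} -> 0, {s, sr^2, ...} -> 0, {sr, sr^3, ...} -> 0.
Now take the inner product of this character with each irreducible chi from the table, <chi_3*chi_5, chi> = (1/8) sum_C |C| (chi_3*chi_5)(C) conj(chi(C)):
  <chi_3*chi_5, chi_1> = (1/8)[1*(2)*conj(1) + 1*(-2)*conj(1) + 2*(0)*conj(1) + 2*(0)*conj(1) + 2*(0)*conj(1)]
      = (1/8)[(2) + (-2) + (0) + (0) + (0)] = 0/8 = 0
  <chi_3*chi_5, chi_2> = (1/8)[1*(2)*conj(1) + 1*(-2)*conj(1) + 2*(0)*conj(1) + 2*(0)*conj(-1) + 2*(0)*conj(-1)]
      = (1/8)[(2) + (-2) + (0) + (0) + (0)] = 0/8 = 0
  <chi_3*chi_5, chi_3> = (1/8)[1*(2)*conj(1) + 1*(-2)*conj(1) + 2*(0)*conj(-1) + 2*(0)*conj(1) + 2*(0)*conj(-1)]
      = (1/8)[(2) + (-2) + (0) + (0) + (0)] = 0/8 = 0
  <chi_3*chi_5, chi_4> = (1/8)[1*(2)*conj(1) + 1*(-2)*conj(1) + 2*(0)*conj(-1) + 2*(0)*conj(-1) + 2*(0)*conj(1)]
      = (1/8)[(2) + (-2) + (0) + (0) + (0)] = 0/8 = 0
  <chi_3*chi_5, chi_5> = (1/8)[1*(2)*conj(2) + 1*(-2)*conj(-2) + 2*(0)*conj(0) + 2*(0)*conj(0) + 2*(0)*conj(0)]
      = (1/8)[(4) + (4) + (0) + (0) + (0)] = 8/8 = 1
Hence the multiplicities are chi_5: 1. Dimension check: dim(chi_3)*dim(chi_5) = 1*2 = 2 and sum (mult * dim) = 1*2 = 2.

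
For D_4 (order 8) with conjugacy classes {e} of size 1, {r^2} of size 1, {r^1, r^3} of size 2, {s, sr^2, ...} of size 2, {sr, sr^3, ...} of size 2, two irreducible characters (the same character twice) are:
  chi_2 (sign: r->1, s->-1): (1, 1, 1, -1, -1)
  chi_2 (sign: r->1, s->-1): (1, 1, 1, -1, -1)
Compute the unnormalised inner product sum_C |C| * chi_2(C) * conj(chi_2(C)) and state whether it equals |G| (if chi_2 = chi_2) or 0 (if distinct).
Sum = 8 = |G| = 8; so <chi_2, chi_2> = 1 (norm-1 confirms irreducibility).

Proof sketch: Compute term by term over conjugacy classes (|C| * chi_2(C) * conj(chi_2(C))):
  1*(1)*conj(1) + 1*(1)*conj(1) + 2*(1)*conj(1) + 2*(-1)*conj(-1) + 2*(-1)*conj(-1)
  = (1) + (1) + (2) + (2) + (2)
  = 8.
Dividing by |G| = 8 gives 8/8 = 1, matching the row-orthogonality relation <chi_2, chi_2> = [chi_2 = chi_2].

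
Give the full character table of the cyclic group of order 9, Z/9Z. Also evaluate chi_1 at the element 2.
Character table of Z/9Z (irreps indexed chi_0,...,chi_8 with chi_k(m) = zeta_9^(k*m), zeta_9 = exp(2*pi*i/9)):
  irrep \ class  {0} (size 1)  {1} (size 1)    {2} (size 1)    {3} (size 1)    {4} (size 1)    {5} (size 1)    {6} (size 1)    {7} (size 1)    {8} (size 1)  
  chi_0          1             1               1               1               1               1               1               1               1             
  chi_1          1             exp(2*I*pi/9)   exp(4*I*pi/9)   exp(2*I*pi/3)   exp(8*I*pi/9)   exp(-8*I*pi/9)  exp(-2*I*pi/3)  exp(-4*I*pi/9)  exp(-2*I*pi/9)
  chi_2          1             exp(4*I*pi/9)   exp(8*I*pi/9)   exp(-2*I*pi/3)  exp(-2*I*pi/9)  exp(2*I*pi/9)   exp(2*I*pi/3)   exp(-8*I*pi/9)  exp(-4*I*pi/9)
  chi_3          1             exp(2*I*pi/3)   exp(-2*I*pi/3)  1               exp(2*I*pi/3)   exp(-2*I*pi/3)  1               exp(2*I*pi/3)   exp(-2*I*pi/3)
  chi_4          1             exp(8*I*pi/9)   exp(-2*I*pi/9)  exp(2*I*pi/3)   exp(-4*I*pi/9)  exp(4*I*pi/9)   exp(-2*I*pi/3)  exp(2*I*pi/9)   exp(-8*I*pi/9)
  chi_5          1             exp(-8*I*pi/9)  exp(2*I*pi/9)   exp(-2*I*pi/3)  exp(4*I*pi/9)   exp(-4*I*pi/9)  exp(2*I*pi/3)   exp(-2*I*pi/9)  exp(8*I*pi/9) 
  chi_6          1             exp(-2*I*pi/3)  exp(2*I*pi/3)   1               exp(-2*I*pi/3)  exp(2*I*pi/3)   1               exp(-2*I*pi/3)  exp(2*I*pi/3) 
  chi_7          1             exp(-4*I*pi/9)  exp(-8*I*pi/9)  exp(2*I*pi/3)   exp(2*I*pi/9)   exp(-2*I*pi/9)  exp(-2*I*pi/3)  exp(8*I*pi/9)   exp(4*I*pi/9) 
  chi_8          1             exp(-2*I*pi/9)  exp(-4*I*pi/9)  exp(-2*I*pi/3)  exp(-8*I*pi/9)  exp(8*I*pi/9)   exp(2*I*pi/3)   exp(4*I*pi/9)   exp(2*I*pi/9) 

Spot check: chi_1(2) = zeta_9^(1*2) = zeta_9^2 = exp(4*I*pi/9).

Argument: Z/9Z is abelian, so all 9 irreducible complex representations are 1-dimensional. They are given by chi_k(m) = zeta_9^(k*m) for k = 0,...,8. Row orthogonality: sum_m chi_k(m) conj(chi_l(m)) = 9 * [k = l].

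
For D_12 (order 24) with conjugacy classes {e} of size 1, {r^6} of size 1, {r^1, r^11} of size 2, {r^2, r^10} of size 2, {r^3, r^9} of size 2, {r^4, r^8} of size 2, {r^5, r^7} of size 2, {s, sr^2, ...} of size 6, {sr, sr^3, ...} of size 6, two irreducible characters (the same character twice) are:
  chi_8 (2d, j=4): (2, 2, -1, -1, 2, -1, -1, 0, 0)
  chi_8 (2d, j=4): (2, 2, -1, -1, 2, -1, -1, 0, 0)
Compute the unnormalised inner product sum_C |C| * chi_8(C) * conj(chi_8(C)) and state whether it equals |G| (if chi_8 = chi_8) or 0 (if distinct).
Sum = 24 = |G| = 24; so <chi_8, chi_8> = 1 (norm-1 confirms irreducibility).

Proof sketch: Compute term by term over conjugacy classes (|C| * chi_8(C) * conj(chi_8(C))):
  1*(2)*conj(2) + 1*(2)*conj(2) + 2*(-1)*conj(-1) + 2*(-1)*conj(-1) + 2*(2)*conj(2) + 2*(-1)*conj(-1) + 2*(-1)*conj(-1) + 6*(0)*conj(0) + 6*(0)*conj(0)
  = (4) + (4) + (2) + (2) + (8) + (2) + (2) + (0) + (0)
  = 24.
Dividing by |G| = 24 gives 24/24 = 1, matching the row-orthogonality relation <chi_8, chi_8> = [chi_8 = chi_8].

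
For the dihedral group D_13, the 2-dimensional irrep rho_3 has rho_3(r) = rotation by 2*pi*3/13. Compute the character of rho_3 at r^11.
chi_{rho_3}(r^11) = 2*cos(2*pi*3*11/13) = -2*cos(pi/13)

Argument: rho_3(r^11) is rotation by angle 2*pi*3*11/13, whose trace is 2*cos(2*pi*3*11/13) = -2*cos(pi/13).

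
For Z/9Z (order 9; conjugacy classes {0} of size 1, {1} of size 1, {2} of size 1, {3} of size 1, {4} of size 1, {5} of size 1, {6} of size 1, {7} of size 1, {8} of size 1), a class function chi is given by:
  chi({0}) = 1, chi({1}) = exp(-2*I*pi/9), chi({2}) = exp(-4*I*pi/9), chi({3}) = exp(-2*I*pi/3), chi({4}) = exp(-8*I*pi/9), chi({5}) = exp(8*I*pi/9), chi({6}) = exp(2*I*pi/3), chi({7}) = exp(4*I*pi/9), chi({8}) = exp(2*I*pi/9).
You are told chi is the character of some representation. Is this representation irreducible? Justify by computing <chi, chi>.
Irreducible: <chi, chi> = 1.

Details: <chi, chi> = (1/|G|) sum_C |C| * |chi(C)|^2 = (1/9)[1*|1|^2 + 1*|exp(-2*I*pi/9)|^2 + 1*|exp(-4*I*pi/9)|^2 + 1*|exp(-2*I*pi/3)|^2 + 1*|exp(-8*I*pi/9)|^2 + 1*|exp(8*I*pi/9)|^2 + 1*|exp(2*I*pi/3)|^2 + 1*|exp(4*I*pi/9)|^2 + 1*|exp(2*I*pi/9)|^2]
  = (1/9)[(1) + (1) + (1) + (1) + (1) + (1) + (1) + (1) + (1)] = 9/9 = 1.
(Exp terms are combined using exp(i*s)*conj(exp(i*t)) = exp(i*(s-t)), and sums of them are collapsed using the identity that for every m > 1 the m distinct m-th roots of unity sum to 0, e.g. 1 + exp(2*I*pi/3) + exp(-2*I*pi/3) = 0.)
A character is irreducible iff <chi, chi> = 1, so this representation is irreducible.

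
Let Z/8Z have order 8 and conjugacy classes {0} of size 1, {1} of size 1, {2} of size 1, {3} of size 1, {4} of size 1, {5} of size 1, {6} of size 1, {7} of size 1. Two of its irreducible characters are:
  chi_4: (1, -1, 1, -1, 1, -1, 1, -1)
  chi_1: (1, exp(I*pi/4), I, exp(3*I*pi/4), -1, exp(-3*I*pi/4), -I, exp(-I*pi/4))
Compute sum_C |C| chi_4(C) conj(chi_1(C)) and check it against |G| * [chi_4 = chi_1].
Sum = 0; so <chi_4, chi_1> = 0 (distinct irreducibles are orthogonal).

Compute term by term over conjugacy classes (|C| * chi_4(C) * conj(chi_1(C))):
  1*(1)*conj(1) + 1*(-1)*conj(exp(I*pi/4)) + 1*(1)*conj(I) + 1*(-1)*conj(exp(3*I*pi/4)) + 1*(1)*conj(-1) + 1*(-1)*conj(exp(-3*I*pi/4)) + 1*(1)*conj(-I) + 1*(-1)*conj(exp(-I*pi/4))
  = (1) + (-exp(-I*pi/4)) + (-I) + (-exp(-3*I*pi/4)) + (-1) + (-exp(3*I*pi/4)) + (I) + (-exp(I*pi/4))
  = 0.
(Exp terms are combined using exp(i*s)*conj(exp(i*t)) = exp(i*(s-t)), and sums of them are collapsed using the identity that for every m > 1 the m distinct m-th roots of unity sum to 0, e.g. 1 + exp(2*I*pi/3) + exp(-2*I*pi/3) = 0.)
Dividing by |G| = 8 gives 0/8 = 0, matching the row-orthogonality relation <chi_4, chi_1> = [chi_4 = chi_1].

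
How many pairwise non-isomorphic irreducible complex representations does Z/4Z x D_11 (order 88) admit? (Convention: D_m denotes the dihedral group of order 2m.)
28

Justification: The number of irreducible complex representations of a finite group equals its number of conjugacy classes. For a direct product, #classes(G x H) = #classes(G) * #classes(H). Z/4Z has 4 classes (abelian), D_11 has 7 classes, so 4 * 7 = 28, so Z/4Z x D_11 (order 88) has exactly 28 irreducible complex representations.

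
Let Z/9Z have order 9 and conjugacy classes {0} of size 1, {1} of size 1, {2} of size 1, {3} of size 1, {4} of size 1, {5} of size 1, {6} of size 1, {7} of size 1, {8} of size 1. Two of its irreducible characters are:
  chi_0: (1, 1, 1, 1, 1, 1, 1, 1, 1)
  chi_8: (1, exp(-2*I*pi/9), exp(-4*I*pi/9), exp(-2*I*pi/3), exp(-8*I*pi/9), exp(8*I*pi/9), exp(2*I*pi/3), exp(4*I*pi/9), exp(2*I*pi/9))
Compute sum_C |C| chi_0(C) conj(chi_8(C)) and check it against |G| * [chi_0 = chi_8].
Sum = 0; so <chi_0, chi_8> = 0 (distinct irreducibles are orthogonal).

Working: Compute term by term over conjugacy classes (|C| * chi_0(C) * conj(chi_8(C))):
  1*(1)*conj(1) + 1*(1)*conj(exp(-2*I*pi/9)) + 1*(1)*conj(exp(-4*I*pi/9)) + 1*(1)*conj(exp(-2*I*pi/3)) + 1*(1)*conj(exp(-8*I*pi/9)) + 1*(1)*conj(exp(8*I*pi/9)) + 1*(1)*conj(exp(2*I*pi/3)) + 1*(1)*conj(exp(4*I*pi/9)) + 1*(1)*conj(exp(2*I*pi/9))
  = (1) + (exp(2*I*pi/9)) + (exp(4*I*pi/9)) + (exp(2*I*pi/3)) + (exp(8*I*pi/9)) + (exp(-8*I*pi/9)) + (exp(-2*I*pi/3)) + (exp(-4*I*pi/9)) + (exp(-2*I*pi/9))
  = 0.
(Exp terms are combined using exp(i*s)*conj(exp(i*t)) = exp(i*(s-t)), and sums of them are collapsed using the identity that for every m > 1 the m distinct m-th roots of unity sum to 0, e.g. 1 + exp(2*I*pi/3) + exp(-2*I*pi/3) = 0.)
Dividing by |G| = 9 gives 0/9 = 0, matching the row-orthogonality relation <chi_0, chi_8> = [chi_0 = chi_8].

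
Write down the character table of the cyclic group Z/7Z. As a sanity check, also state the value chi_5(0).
Character table of Z/7Z (irreps indexed chi_0,...,chi_6 with chi_k(m) = zeta_7^(k*m), zeta_7 = exp(2*pi*i/7)):
  irrep \ class  {0} (size 1)  {1} (size 1)    {2} (size 1)    {3} (size 1)    {4} (size 1)    {5} (size 1)    {6} (size 1)  
  chi_0          1             1               1               1               1               1               1             
  chi_1          1             exp(2*I*pi/7)   exp(4*I*pi/7)   exp(6*I*pi/7)   exp(-6*I*pi/7)  exp(-4*I*pi/7)  exp(-2*I*pi/7)
  chi_2          1             exp(4*I*pi/7)   exp(-6*I*pi/7)  exp(-2*I*pi/7)  exp(2*I*pi/7)   exp(6*I*pi/7)   exp(-4*I*pi/7)
  chi_3          1             exp(6*I*pi/7)   exp(-2*I*pi/7)  exp(4*I*pi/7)   exp(-4*I*pi/7)  exp(2*I*pi/7)   exp(-6*I*pi/7)
  chi_4          1             exp(-6*I*pi/7)  exp(2*I*pi/7)   exp(-4*I*pi/7)  exp(4*I*pi/7)   exp(-2*I*pi/7)  exp(6*I*pi/7) 
  chi_5          1             exp(-4*I*pi/7)  exp(6*I*pi/7)   exp(2*I*pi/7)   exp(-2*I*pi/7)  exp(-6*I*pi/7)  exp(4*I*pi/7) 
  chi_6          1             exp(-2*I*pi/7)  exp(-4*I*pi/7)  exp(-6*I*pi/7)  exp(6*I*pi/7)   exp(4*I*pi/7)   exp(2*I*pi/7) 

Spot check: chi_5(0) = zeta_7^(5*0) = zeta_7^0 = 1.

Explanation: Z/7Z is abelian, so all 7 irreducible complex representations are 1-dimensional. They are given by chi_k(m) = zeta_7^(k*m) for k = 0,...,6. Row orthogonality: sum_m chi_k(m) conj(chi_l(m)) = 7 * [k = l].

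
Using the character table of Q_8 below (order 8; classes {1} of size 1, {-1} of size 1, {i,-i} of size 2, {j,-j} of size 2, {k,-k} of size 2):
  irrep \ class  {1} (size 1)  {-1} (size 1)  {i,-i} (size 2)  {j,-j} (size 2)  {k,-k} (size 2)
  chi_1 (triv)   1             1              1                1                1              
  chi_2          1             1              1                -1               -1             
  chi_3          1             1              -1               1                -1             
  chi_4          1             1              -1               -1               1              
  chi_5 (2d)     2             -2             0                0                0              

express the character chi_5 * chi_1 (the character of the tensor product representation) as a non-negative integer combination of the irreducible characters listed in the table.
chi_5 tensor chi_1 = chi_5 (all other irreducibles have multiplicity 0).

Derivation: The character of a tensor product is the pointwise product (chi_5 * chi_1)(C) = chi_5(C) * chi_1(C):
  {1}: (2)*(1), {-1}: (-2)*(1), {i,-i}: (0)*(1), {j,-j}: (0)*(1), {k,-k}: (0)*(1)
so (chi_5 * chi_1) takes values
  {1} -> 2, {-1} -> -2, {i,-i} -> 0, {j,-j} -> 0, {k,-k} -> 0.
Now take the inner product of this character with each irreducible chi from the table, <chi_5*chi_1, chi> = (1/8) sum_C |C| (chi_5*chi_1)(C) conj(chi(C)):
  <chi_5*chi_1, chi_1> = (1/8)[1*(2)*conj(1) + 1*(-2)*conj(1) + 2*(0)*conj(1) + 2*(0)*conj(1) + 2*(0)*conj(1)]
      = (1/8)[(2) + (-2) + (0) + (0) + (0)] = 0/8 = 0
  <chi_5*chi_1, chi_2> = (1/8)[1*(2)*conj(1) + 1*(-2)*conj(1) + 2*(0)*conj(1) + 2*(0)*conj(-1) + 2*(0)*conj(-1)]
      = (1/8)[(2) + (-2) + (0) + (0) + (0)] = 0/8 = 0
  <chi_5*chi_1, chi_3> = (1/8)[1*(2)*conj(1) + 1*(-2)*conj(1) + 2*(0)*conj(-1) + 2*(0)*conj(1) + 2*(0)*conj(-1)]
      = (1/8)[(2) + (-2) + (0) + (0) + (0)] = 0/8 = 0
  <chi_5*chi_1, chi_4> = (1/8)[1*(2)*conj(1) + 1*(-2)*conj(1) + 2*(0)*conj(-1) + 2*(0)*conj(-1) + 2*(0)*conj(1)]
      = (1/8)[(2) + (-2) + (0) + (0) + (0)] = 0/8 = 0
  <chi_5*chi_1, chi_5> = (1/8)[1*(2)*conj(2) + 1*(-2)*conj(-2) + 2*(0)*conj(0) + 2*(0)*conj(0) + 2*(0)*conj(0)]
      = (1/8)[(4) + (4) + (0) + (0) + (0)] = 8/8 = 1
Hence the multiplicities are chi_5: 1. Dimension check: dim(chi_5)*dim(chi_1) = 2*1 = 2 and sum (mult * dim) = 1*2 = 2.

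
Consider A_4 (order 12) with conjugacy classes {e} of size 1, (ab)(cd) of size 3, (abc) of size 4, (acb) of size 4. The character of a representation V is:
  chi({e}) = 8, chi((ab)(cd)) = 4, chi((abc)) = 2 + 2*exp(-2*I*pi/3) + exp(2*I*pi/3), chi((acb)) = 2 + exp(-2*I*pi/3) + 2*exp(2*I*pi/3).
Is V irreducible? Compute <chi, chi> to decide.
Not irreducible (reducible): <chi, chi> = 10 > 1.

Solution. <chi, chi> = (1/|G|) sum_C |C| * |chi(C)|^2 = (1/12)[1*|8|^2 + 3*|4|^2 + 4*|2 + 2*exp(-2*I*pi/3) + exp(2*I*pi/3)|^2 + 4*|2 + exp(-2*I*pi/3) + 2*exp(2*I*pi/3)|^2]
  = (1/12)[(64) + (48) + (4) + (4)] = 120/12 = 10.
(Exp terms are combined using exp(i*s)*conj(exp(i*t)) = exp(i*(s-t)), and sums of them are collapsed using the identity that for every m > 1 the m distinct m-th roots of unity sum to 0, e.g. 1 + exp(2*I*pi/3) + exp(-2*I*pi/3) = 0.)
A character is irreducible iff <chi, chi> = 1, so this representation is reducible.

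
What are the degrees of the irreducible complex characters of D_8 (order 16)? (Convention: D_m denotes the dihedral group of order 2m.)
Dimensions: 1, 1, 1, 1, 2, 2, 2

Explanation: There are 7 irreducibles (= number of conjugacy classes). Their dimensions d_i satisfy sum d_i^2 = |G| = 16: 1 + 1 + 1 + 1 + 4 + 4 + 4 = 16.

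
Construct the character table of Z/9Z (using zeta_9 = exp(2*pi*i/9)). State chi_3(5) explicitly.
Character table of Z/9Z (irreps indexed chi_0,...,chi_8 with chi_k(m) = zeta_9^(k*m), zeta_9 = exp(2*pi*i/9)):
  irrep \ class  {0} (size 1)  {1} (size 1)    {2} (size 1)    {3} (size 1)    {4} (size 1)    {5} (size 1)    {6} (size 1)    {7} (size 1)    {8} (size 1)  
  chi_0          1             1               1               1               1               1               1               1               1             
  chi_1          1             exp(2*I*pi/9)   exp(4*I*pi/9)   exp(2*I*pi/3)   exp(8*I*pi/9)   exp(-8*I*pi/9)  exp(-2*I*pi/3)  exp(-4*I*pi/9)  exp(-2*I*pi/9)
  chi_2          1             exp(4*I*pi/9)   exp(8*I*pi/9)   exp(-2*I*pi/3)  exp(-2*I*pi/9)  exp(2*I*pi/9)   exp(2*I*pi/3)   exp(-8*I*pi/9)  exp(-4*I*pi/9)
  chi_3          1             exp(2*I*pi/3)   exp(-2*I*pi/3)  1               exp(2*I*pi/3)   exp(-2*I*pi/3)  1               exp(2*I*pi/3)   exp(-2*I*pi/3)
  chi_4          1             exp(8*I*pi/9)   exp(-2*I*pi/9)  exp(2*I*pi/3)   exp(-4*I*pi/9)  exp(4*I*pi/9)   exp(-2*I*pi/3)  exp(2*I*pi/9)   exp(-8*I*pi/9)
  chi_5          1             exp(-8*I*pi/9)  exp(2*I*pi/9)   exp(-2*I*pi/3)  exp(4*I*pi/9)   exp(-4*I*pi/9)  exp(2*I*pi/3)   exp(-2*I*pi/9)  exp(8*I*pi/9) 
  chi_6          1             exp(-2*I*pi/3)  exp(2*I*pi/3)   1               exp(-2*I*pi/3)  exp(2*I*pi/3)   1               exp(-2*I*pi/3)  exp(2*I*pi/3) 
  chi_7          1             exp(-4*I*pi/9)  exp(-8*I*pi/9)  exp(2*I*pi/3)   exp(2*I*pi/9)   exp(-2*I*pi/9)  exp(-2*I*pi/3)  exp(8*I*pi/9)   exp(4*I*pi/9) 
  chi_8          1             exp(-2*I*pi/9)  exp(-4*I*pi/9)  exp(-2*I*pi/3)  exp(-8*I*pi/9)  exp(8*I*pi/9)   exp(2*I*pi/3)   exp(4*I*pi/9)   exp(2*I*pi/9) 

Spot check: chi_3(5) = zeta_9^(3*5) = zeta_9^15 = exp(-2*I*pi/3).

Derivation: Z/9Z is abelian, so all 9 irreducible complex representations are 1-dimensional. They are given by chi_k(m) = zeta_9^(k*m) for k = 0,...,8. Row orthogonality: sum_m chi_k(m) conj(chi_l(m)) = 9 * [k = l].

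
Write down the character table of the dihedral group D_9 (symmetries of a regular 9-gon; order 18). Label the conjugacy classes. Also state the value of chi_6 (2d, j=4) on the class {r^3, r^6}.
Conjugacy classes: {e} of size 1, {r^1, r^8} of size 2, {r^2, r^7} of size 2, {r^3, r^6} of size 2, {r^4, r^5} of size 2, {s, sr, ..., sr^8} of size 9.
Character table:
  irrep \ class              {e} (size 1)  {r^1, r^8} (size 2)  {r^2, r^7} (size 2)  {r^3, r^6} (size 2)  {r^4, r^5} (size 2)  {s, sr, ..., sr^8} (size 9)
  chi_1 (triv)               1             1                    1                    1                    1                    1                          
  chi_2 (sign: r->1, s->-1)  1             1                    1                    1                    1                    -1                         
  chi_3 (2d, j=1)            2             2*cos(2*pi/9)        2*cos(4*pi/9)        -1                   -2*cos(pi/9)         0                          
  chi_4 (2d, j=2)            2             2*cos(4*pi/9)        -2*cos(pi/9)         -1                   2*cos(2*pi/9)        0                          
  chi_5 (2d, j=3)            2             -1                   -1                   2                    -1                   0                          
  chi_6 (2d, j=4)            2             -2*cos(pi/9)         2*cos(2*pi/9)        -1                   2*cos(4*pi/9)        0                          

Spot check: chi_6 (2d, j=4) on {r^3, r^6} = -1.

D_9 has order 2*9 = 18 with 6 conjugacy classes, hence 6 irreducibles. Sum of squared dims 1 + 1 + 4 + 4 + 4 + 4 = 18 = |G|. Linear characters come from the abelianisation; the 2-dimensional irreps have character r^k -> 2*cos(2*pi*j*k/9), reflections -> 0.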